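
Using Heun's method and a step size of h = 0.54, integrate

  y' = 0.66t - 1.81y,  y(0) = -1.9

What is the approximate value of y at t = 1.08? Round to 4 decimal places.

Heun: k1 = f(t_n, y_n); k2 = f(t_n + h, y_n + h·k1); y_{n+1} = y_n + (h/2)·(k1 + k2).
t=0.000000, y=-1.900000:
  k1 = f(0.000000, -1.900000) = 3.439000
  k2 = f(0.540000, -0.042940) = 0.434121
  y ← -1.900000 + (0.54/2)·(3.439000 + 0.434121) = -0.854257
t=0.540000, y=-0.854257:
  k1 = f(0.540000, -0.854257) = 1.902606
  k2 = f(1.080000, 0.173150) = 0.399399
  y ← -0.854257 + (0.54/2)·(1.902606 + 0.399399) = -0.232716
y(1.08) ≈ -0.2327

-0.2327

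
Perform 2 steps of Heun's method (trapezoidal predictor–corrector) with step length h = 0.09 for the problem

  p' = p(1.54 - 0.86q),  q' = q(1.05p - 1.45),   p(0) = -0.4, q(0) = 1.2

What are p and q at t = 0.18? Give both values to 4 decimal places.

Heun on (p,q): k1 = f(t_n, state_n); k2 = f(t_n + h, state_n + h·k1); state_{n+1} = state_n + (h/2)·(k1 + k2).
0.000000: (-0.400000, 1.200000)
  k1 = (-0.203200, -2.244000)
  predictor → (-0.418288, 0.998040)
  k2 = (-0.285141, -1.885500)
  → (-0.421975, 1.014173)
0.090000: (-0.421975, 1.014173)
  k1 = (-0.281800, -1.919904)
  predictor → (-0.447337, 0.841381)
  k2 = (-0.365212, -1.615203)
  → (-0.451091, 0.855093)
(p(0.18), q(0.18)) ≈ (-0.4511, 0.8551)

-0.4511, 0.8551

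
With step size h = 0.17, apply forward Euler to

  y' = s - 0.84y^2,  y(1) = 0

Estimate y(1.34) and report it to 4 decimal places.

0.3648

Euler: y_{n+1} = y_n + h·f(s_n, y_n).
s=1.000000, y=0.000000: f=1.000000 → y ← 0.000000 + 0.17·1.000000 = 0.170000
s=1.170000, y=0.170000: f=1.145724 → y ← 0.170000 + 0.17·1.145724 = 0.364773
y(1.34) ≈ 0.3648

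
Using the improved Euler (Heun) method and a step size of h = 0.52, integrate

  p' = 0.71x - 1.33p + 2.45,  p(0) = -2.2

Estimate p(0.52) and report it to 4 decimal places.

Heun: k1 = f(x_n, p_n); k2 = f(x_n + h, p_n + h·k1); p_{n+1} = p_n + (h/2)·(k1 + k2).
x=0.000000, p=-2.200000:
  k1 = f(0.000000, -2.200000) = 5.376000
  k2 = f(0.520000, 0.595520) = 2.027158
  p ← -2.200000 + (0.52/2)·(5.376000 + 2.027158) = -0.275179
p(0.52) ≈ -0.2752

-0.2752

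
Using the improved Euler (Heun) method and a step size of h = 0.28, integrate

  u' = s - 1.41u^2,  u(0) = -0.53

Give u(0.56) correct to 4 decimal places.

-0.6853

Heun: k1 = f(s_n, u_n); k2 = f(s_n + h, u_n + h·k1); u_{n+1} = u_n + (h/2)·(k1 + k2).
s=0.000000, u=-0.530000:
  k1 = f(0.000000, -0.530000) = -0.396069
  k2 = f(0.280000, -0.640899) = -0.299160
  u ← -0.530000 + (0.28/2)·(-0.396069 + (-0.299160)) = -0.627332
s=0.280000, u=-0.627332:
  k1 = f(0.280000, -0.627332) = -0.274899
  k2 = f(0.560000, -0.704304) = -0.139422
  u ← -0.627332 + (0.28/2)·(-0.274899 + (-0.139422)) = -0.685337
u(0.56) ≈ -0.6853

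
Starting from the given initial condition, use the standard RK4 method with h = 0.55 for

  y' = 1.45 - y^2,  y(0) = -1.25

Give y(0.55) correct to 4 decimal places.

-1.3835

RK4: k1 = f(x_n, y_n); k2 = f(x_n + h/2, y_n + (h/2)·k1); k3 = f(x_n + h/2, y_n + (h/2)·k2); k4 = f(x_n + h, y_n + h·k3); y_{n+1} = y_n + (h/6)·(k1 + 2k2 + 2k3 + k4).
x=0.000000, y=-1.250000:
  k1 = f(0.000000, -1.250000) = -0.112500
  k2 = f(0.275000, -1.280938) = -0.190801
  k3 = f(0.275000, -1.302470) = -0.246429
  k4 = f(0.550000, -1.385536) = -0.469709
  y ← -1.250000 + (0.55/6)·(k1 + 2k2 + 2k3 + k4) = -1.383528
y(0.55) ≈ -1.3835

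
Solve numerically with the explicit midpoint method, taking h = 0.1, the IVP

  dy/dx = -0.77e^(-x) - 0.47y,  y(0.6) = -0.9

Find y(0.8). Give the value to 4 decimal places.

Midpoint: k1 = f(x_n, y_n); k2 = f(x_n + h/2, y_n + (h/2)·k1); y_{n+1} = y_n + h·k2.
x=0.600000, y=-0.900000:
  k1 = f(0.600000, -0.900000) = 0.000415
  k2 = f(0.650000, -0.899979) = 0.021015
  y ← -0.900000 + 0.1·0.021015 = -0.897899
x=0.700000, y=-0.897899:
  k1 = f(0.700000, -0.897899) = 0.039642
  k2 = f(0.750000, -0.895916) = 0.057358
  y ← -0.897899 + 0.1·0.057358 = -0.892163
y(0.8) ≈ -0.8922

-0.8922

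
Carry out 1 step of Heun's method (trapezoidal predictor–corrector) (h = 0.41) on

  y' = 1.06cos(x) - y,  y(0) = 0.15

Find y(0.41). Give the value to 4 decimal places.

Heun: k1 = f(x_n, y_n); k2 = f(x_n + h, y_n + h·k1); y_{n+1} = y_n + (h/2)·(k1 + k2).
x=0.000000, y=0.150000:
  k1 = f(0.000000, 0.150000) = 0.910000
  k2 = f(0.410000, 0.523100) = 0.449048
  y ← 0.150000 + (0.41/2)·(0.910000 + 0.449048) = 0.428605
y(0.41) ≈ 0.4286

0.4286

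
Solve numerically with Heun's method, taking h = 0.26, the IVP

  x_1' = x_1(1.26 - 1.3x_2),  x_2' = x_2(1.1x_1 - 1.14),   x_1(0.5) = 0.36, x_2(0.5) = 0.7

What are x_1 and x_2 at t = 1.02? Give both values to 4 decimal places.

Heun on (x_1,x_2): k1 = f(t_n, state_n); k2 = f(t_n + h, state_n + h·k1); state_{n+1} = state_n + (h/2)·(k1 + k2).
0.500000: (0.360000, 0.700000)
  k1 = (0.126000, -0.520800)
  predictor → (0.392760, 0.564592)
  k2 = (0.206604, -0.399711)
  → (0.403238, 0.580334)
0.760000: (0.403238, 0.580334)
  k1 = (0.203864, -0.404166)
  predictor → (0.456243, 0.475250)
  k2 = (0.292988, -0.303273)
  → (0.467829, 0.488367)
(x_1(1.02), x_2(1.02)) ≈ (0.4678, 0.4884)

0.4678, 0.4884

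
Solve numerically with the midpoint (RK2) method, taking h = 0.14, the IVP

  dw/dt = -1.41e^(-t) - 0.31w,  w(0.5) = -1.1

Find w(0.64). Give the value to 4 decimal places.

-1.1623

Midpoint: k1 = f(t_n, w_n); k2 = f(t_n + h/2, w_n + (h/2)·k1); w_{n+1} = w_n + h·k2.
t=0.500000, w=-1.100000:
  k1 = f(0.500000, -1.100000) = -0.514208
  k2 = f(0.570000, -1.135995) = -0.445233
  w ← -1.100000 + 0.14·(-0.445233) = -1.162333
w(0.64) ≈ -1.1623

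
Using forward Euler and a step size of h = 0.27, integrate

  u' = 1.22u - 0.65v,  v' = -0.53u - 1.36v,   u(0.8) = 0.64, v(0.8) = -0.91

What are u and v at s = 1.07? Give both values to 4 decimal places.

Euler on (u,v): u_{n+1} = u_n + h·u', v_{n+1} = v_n + h·v'.
0.800000: (0.640000, -0.910000); f=(1.372300, 0.898400) → (1.010521, -0.667432)
(u(1.07), v(1.07)) ≈ (1.0105, -0.6674)

1.0105, -0.6674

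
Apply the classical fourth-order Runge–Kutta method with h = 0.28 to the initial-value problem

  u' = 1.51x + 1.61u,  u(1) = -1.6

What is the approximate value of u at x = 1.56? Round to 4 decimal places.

RK4: k1 = f(x_n, u_n); k2 = f(x_n + h/2, u_n + (h/2)·k1); k3 = f(x_n + h/2, u_n + (h/2)·k2); k4 = f(x_n + h, u_n + h·k3); u_{n+1} = u_n + (h/6)·(k1 + 2k2 + 2k3 + k4).
x=1.000000, u=-1.600000:
  k1 = f(1.000000, -1.600000) = -1.066000
  k2 = f(1.140000, -1.749240) = -1.094876
  k3 = f(1.140000, -1.753283) = -1.101385
  k4 = f(1.280000, -1.908388) = -1.139704
  u ← -1.600000 + (0.28/6)·(k1 + 2k2 + 2k3 + k4) = -1.907917
x=1.280000, u=-1.907917:
  k1 = f(1.280000, -1.907917) = -1.138947
  k2 = f(1.420000, -2.067370) = -1.184265
  k3 = f(1.420000, -2.073714) = -1.194480
  k4 = f(1.560000, -2.242372) = -1.254619
  u ← -1.907917 + (0.28/6)·(k1 + 2k2 + 2k3 + k4) = -2.241633
u(1.56) ≈ -2.2416

-2.2416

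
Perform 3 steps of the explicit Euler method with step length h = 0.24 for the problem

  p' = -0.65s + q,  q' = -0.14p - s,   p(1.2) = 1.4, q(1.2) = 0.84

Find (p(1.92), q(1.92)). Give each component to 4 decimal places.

Euler on (p,q): p_{n+1} = p_n + h·p', q_{n+1} = q_n + h·q'.
1.200000: (1.400000, 0.840000); f=(0.060000, -1.396000) → (1.414400, 0.504960)
1.440000: (1.414400, 0.504960); f=(-0.431040, -1.638016) → (1.310950, 0.111836)
1.680000: (1.310950, 0.111836); f=(-0.980164, -1.863533) → (1.075711, -0.335412)
(p(1.92), q(1.92)) ≈ (1.0757, -0.3354)

1.0757, -0.3354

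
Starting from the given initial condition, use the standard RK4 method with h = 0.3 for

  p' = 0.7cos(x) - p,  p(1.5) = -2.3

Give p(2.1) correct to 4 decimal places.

-1.3421

RK4: k1 = f(x_n, p_n); k2 = f(x_n + h/2, p_n + (h/2)·k1); k3 = f(x_n + h/2, p_n + (h/2)·k2); k4 = f(x_n + h, p_n + h·k3); p_{n+1} = p_n + (h/6)·(k1 + 2k2 + 2k3 + k4).
x=1.500000, p=-2.300000:
  k1 = f(1.500000, -2.300000) = 2.349516
  k2 = f(1.650000, -1.947573) = 1.892188
  k3 = f(1.650000, -2.016172) = 1.960787
  k4 = f(1.800000, -1.711764) = 1.552722
  p ← -2.300000 + (0.3/6)·(k1 + 2k2 + 2k3 + k4) = -1.719591
x=1.800000, p=-1.719591:
  k1 = f(1.800000, -1.719591) = 1.560549
  k2 = f(1.950000, -1.485508) = 1.226382
  k3 = f(1.950000, -1.535633) = 1.276507
  k4 = f(2.100000, -1.336639) = 0.983246
  p ← -1.719591 + (0.3/6)·(k1 + 2k2 + 2k3 + k4) = -1.342112
p(2.1) ≈ -1.3421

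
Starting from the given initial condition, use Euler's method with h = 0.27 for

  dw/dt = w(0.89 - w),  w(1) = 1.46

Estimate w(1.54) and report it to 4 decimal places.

Euler: w_{n+1} = w_n + h·f(t_n, w_n).
t=1.000000, w=1.460000: f=-0.832200 → w ← 1.460000 + 0.27·(-0.832200) = 1.235306
t=1.270000, w=1.235306: f=-0.426559 → w ← 1.235306 + 0.27·(-0.426559) = 1.120135
w(1.54) ≈ 1.1201

1.1201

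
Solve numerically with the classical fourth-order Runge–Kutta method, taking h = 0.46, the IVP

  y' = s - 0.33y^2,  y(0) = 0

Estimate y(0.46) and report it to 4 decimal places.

RK4: k1 = f(s_n, y_n); k2 = f(s_n + h/2, y_n + (h/2)·k1); k3 = f(s_n + h/2, y_n + (h/2)·k2); k4 = f(s_n + h, y_n + h·k3); y_{n+1} = y_n + (h/6)·(k1 + 2k2 + 2k3 + k4).
s=0.000000, y=0.000000:
  k1 = f(0.000000, 0.000000) = 0.000000
  k2 = f(0.230000, 0.000000) = 0.230000
  k3 = f(0.230000, 0.052900) = 0.229077
  k4 = f(0.460000, 0.105375) = 0.456336
  y ← 0.000000 + (0.46/6)·(k1 + 2k2 + 2k3 + k4) = 0.105377
y(0.46) ≈ 0.1054

0.1054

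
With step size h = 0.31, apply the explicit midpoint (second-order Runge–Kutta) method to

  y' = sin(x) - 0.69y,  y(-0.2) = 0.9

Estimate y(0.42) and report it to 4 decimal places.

0.6606

Midpoint: k1 = f(x_n, y_n); k2 = f(x_n + h/2, y_n + (h/2)·k1); y_{n+1} = y_n + h·k2.
x=-0.200000, y=0.900000:
  k1 = f(-0.200000, 0.900000) = -0.819669
  k2 = f(-0.045000, 0.772951) = -0.578321
  y ← 0.900000 + 0.31·(-0.578321) = 0.720720
x=0.110000, y=0.720720:
  k1 = f(0.110000, 0.720720) = -0.387519
  k2 = f(0.265000, 0.660655) = -0.193943
  y ← 0.720720 + 0.31·(-0.193943) = 0.660598
y(0.42) ≈ 0.6606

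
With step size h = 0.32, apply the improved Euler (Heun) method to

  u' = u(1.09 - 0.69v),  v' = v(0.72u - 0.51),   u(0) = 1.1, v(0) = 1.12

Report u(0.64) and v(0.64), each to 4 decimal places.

1.2769, 1.4055

Heun on (u,v): k1 = f(t_n, state_n); k2 = f(t_n + h, state_n + h·k1); state_{n+1} = state_n + (h/2)·(k1 + k2).
0.000000: (1.100000, 1.120000)
  k1 = (0.348920, 0.315840)
  predictor → (1.211654, 1.221069)
  k2 = (0.299839, 0.442505)
  → (1.203801, 1.241335)
0.320000: (1.203801, 1.241335)
  k1 = (0.281062, 0.442830)
  predictor → (1.293741, 1.383041)
  k2 = (0.175563, 0.582943)
  → (1.276861, 1.405459)
(u(0.64), v(0.64)) ≈ (1.2769, 1.4055)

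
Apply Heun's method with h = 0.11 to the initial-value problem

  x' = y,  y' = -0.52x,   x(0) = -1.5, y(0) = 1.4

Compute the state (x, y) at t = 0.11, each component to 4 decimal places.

Heun on (x,y): k1 = f(t_n, state_n); k2 = f(t_n + h, state_n + h·k1); state_{n+1} = state_n + (h/2)·(k1 + k2).
0.000000: (-1.500000, 1.400000)
  k1 = (1.400000, 0.780000)
  predictor → (-1.346000, 1.485800)
  k2 = (1.485800, 0.699920)
  → (-1.341281, 1.481396)
(x(0.11), y(0.11)) ≈ (-1.3413, 1.4814)

-1.3413, 1.4814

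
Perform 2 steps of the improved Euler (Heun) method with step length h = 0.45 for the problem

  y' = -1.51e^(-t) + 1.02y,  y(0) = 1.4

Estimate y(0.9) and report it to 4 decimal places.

Heun: k1 = f(t_n, y_n); k2 = f(t_n + h, y_n + h·k1); y_{n+1} = y_n + (h/2)·(k1 + k2).
t=0.000000, y=1.400000:
  k1 = f(0.000000, 1.400000) = -0.082000
  k2 = f(0.450000, 1.363100) = 0.427543
  y ← 1.400000 + (0.45/2)·(-0.082000 + 0.427543) = 1.477747
t=0.450000, y=1.477747:
  k1 = f(0.450000, 1.477747) = 0.544484
  k2 = f(0.900000, 1.722765) = 1.143300
  y ← 1.477747 + (0.45/2)·(0.544484 + 1.143300) = 1.857499
y(0.9) ≈ 1.8575

1.8575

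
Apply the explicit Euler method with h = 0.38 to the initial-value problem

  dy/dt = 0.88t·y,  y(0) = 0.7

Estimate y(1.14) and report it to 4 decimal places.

0.9895

Euler: y_{n+1} = y_n + h·f(t_n, y_n).
t=0.000000, y=0.700000: f=0.000000 → y ← 0.700000 + 0.38·0.000000 = 0.700000
t=0.380000, y=0.700000: f=0.234080 → y ← 0.700000 + 0.38·0.234080 = 0.788950
t=0.760000, y=0.788950: f=0.527650 → y ← 0.788950 + 0.38·0.527650 = 0.989457
y(1.14) ≈ 0.9895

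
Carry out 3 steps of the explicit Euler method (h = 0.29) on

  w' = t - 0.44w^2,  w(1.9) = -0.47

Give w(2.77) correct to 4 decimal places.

Euler: w_{n+1} = w_n + h·f(t_n, w_n).
t=1.900000, w=-0.470000: f=1.802804 → w ← -0.470000 + 0.29·1.802804 = 0.052813
t=2.190000, w=0.052813: f=2.188773 → w ← 0.052813 + 0.29·2.188773 = 0.687557
t=2.480000, w=0.687557: f=2.271997 → w ← 0.687557 + 0.29·2.271997 = 1.346436
w(2.77) ≈ 1.3464

1.3464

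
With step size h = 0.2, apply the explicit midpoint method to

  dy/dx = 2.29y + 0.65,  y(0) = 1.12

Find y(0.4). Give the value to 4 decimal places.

Midpoint: k1 = f(x_n, y_n); k2 = f(x_n + h/2, y_n + (h/2)·k1); y_{n+1} = y_n + h·k2.
x=0.000000, y=1.120000:
  k1 = f(0.000000, 1.120000) = 3.214800
  k2 = f(0.100000, 1.441480) = 3.950989
  y ← 1.120000 + 0.2·3.950989 = 1.910198
x=0.200000, y=1.910198:
  k1 = f(0.200000, 1.910198) = 5.024353
  k2 = f(0.300000, 2.412633) = 6.174930
  y ← 1.910198 + 0.2·6.174930 = 3.145184
y(0.4) ≈ 3.1452

3.1452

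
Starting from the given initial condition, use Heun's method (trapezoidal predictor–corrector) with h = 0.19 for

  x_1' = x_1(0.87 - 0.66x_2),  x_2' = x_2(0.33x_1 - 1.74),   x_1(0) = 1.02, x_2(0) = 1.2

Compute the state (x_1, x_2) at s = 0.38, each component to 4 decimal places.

1.1266, 0.7124

Heun on (x_1,x_2): k1 = f(s_n, state_n); k2 = f(s_n + h, state_n + h·k1); state_{n+1} = state_n + (h/2)·(k1 + k2).
0.000000: (1.020000, 1.200000)
  k1 = (0.079560, -1.684080)
  predictor → (1.035116, 0.880025)
  k2 = (0.299339, -1.230637)
  → (1.055995, 0.923102)
0.190000: (1.055995, 0.923102)
  k1 = (0.275354, -1.284516)
  predictor → (1.108313, 0.679044)
  k2 = (0.467521, -0.933181)
  → (1.126568, 0.712421)
(x_1(0.38), x_2(0.38)) ≈ (1.1266, 0.7124)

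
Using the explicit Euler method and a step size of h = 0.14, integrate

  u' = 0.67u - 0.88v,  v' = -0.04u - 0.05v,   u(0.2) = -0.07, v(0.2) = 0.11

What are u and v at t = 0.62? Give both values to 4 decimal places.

-0.1361, 0.1092

Euler on (u,v): u_{n+1} = u_n + h·u', v_{n+1} = v_n + h·v'.
0.200000: (-0.070000, 0.110000); f=(-0.143700, -0.002700) → (-0.090118, 0.109622)
0.340000: (-0.090118, 0.109622); f=(-0.156846, -0.001876) → (-0.112076, 0.109359)
0.480000: (-0.112076, 0.109359); f=(-0.171327, -0.000985) → (-0.136062, 0.109221)
(u(0.62), v(0.62)) ≈ (-0.1361, 0.1092)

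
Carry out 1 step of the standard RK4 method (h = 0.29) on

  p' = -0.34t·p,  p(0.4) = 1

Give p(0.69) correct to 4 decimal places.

RK4: k1 = f(t_n, p_n); k2 = f(t_n + h/2, p_n + (h/2)·k1); k3 = f(t_n + h/2, p_n + (h/2)·k2); k4 = f(t_n + h, p_n + h·k3); p_{n+1} = p_n + (h/6)·(k1 + 2k2 + 2k3 + k4).
t=0.400000, p=1.000000:
  k1 = f(0.400000, 1.000000) = -0.136000
  k2 = f(0.545000, 0.980280) = -0.181646
  k3 = f(0.545000, 0.973661) = -0.180419
  k4 = f(0.690000, 0.947678) = -0.222325
  p ← 1.000000 + (0.29/6)·(k1 + 2k2 + 2k3 + k4) = 0.947681
p(0.69) ≈ 0.9477

0.9477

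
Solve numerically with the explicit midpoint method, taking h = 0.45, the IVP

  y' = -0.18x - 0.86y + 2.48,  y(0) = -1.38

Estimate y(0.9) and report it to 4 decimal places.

Midpoint: k1 = f(x_n, y_n); k2 = f(x_n + h/2, y_n + (h/2)·k1); y_{n+1} = y_n + h·k2.
x=0.000000, y=-1.380000:
  k1 = f(0.000000, -1.380000) = 3.666800
  k2 = f(0.225000, -0.554970) = 2.916774
  y ← -1.380000 + 0.45·2.916774 = -0.067452
x=0.450000, y=-0.067452:
  k1 = f(0.450000, -0.067452) = 2.457008
  k2 = f(0.675000, 0.485375) = 1.941077
  y ← -0.067452 + 0.45·1.941077 = 0.806033
y(0.9) ≈ 0.8060

0.8060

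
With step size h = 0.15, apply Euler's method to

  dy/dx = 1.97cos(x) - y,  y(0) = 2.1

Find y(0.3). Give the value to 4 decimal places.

Euler: y_{n+1} = y_n + h·f(x_n, y_n).
x=0.000000, y=2.100000: f=-0.130000 → y ← 2.100000 + 0.15·(-0.130000) = 2.080500
x=0.150000, y=2.080500: f=-0.132621 → y ← 2.080500 + 0.15·(-0.132621) = 2.060607
y(0.3) ≈ 2.0606

2.0606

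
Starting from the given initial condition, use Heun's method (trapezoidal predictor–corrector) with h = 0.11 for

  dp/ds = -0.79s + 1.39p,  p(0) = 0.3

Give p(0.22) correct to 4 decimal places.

0.3862

Heun: k1 = f(s_n, p_n); k2 = f(s_n + h, p_n + h·k1); p_{n+1} = p_n + (h/2)·(k1 + k2).
s=0.000000, p=0.300000:
  k1 = f(0.000000, 0.300000) = 0.417000
  k2 = f(0.110000, 0.345870) = 0.393859
  p ← 0.300000 + (0.11/2)·(0.417000 + 0.393859) = 0.344597
s=0.110000, p=0.344597:
  k1 = f(0.110000, 0.344597) = 0.392090
  k2 = f(0.220000, 0.387727) = 0.365141
  p ← 0.344597 + (0.11/2)·(0.392090 + 0.365141) = 0.386245
p(0.22) ≈ 0.3862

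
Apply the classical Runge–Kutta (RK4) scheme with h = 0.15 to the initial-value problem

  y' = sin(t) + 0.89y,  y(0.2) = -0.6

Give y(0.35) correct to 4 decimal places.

-0.6424

RK4: k1 = f(t_n, y_n); k2 = f(t_n + h/2, y_n + (h/2)·k1); k3 = f(t_n + h/2, y_n + (h/2)·k2); k4 = f(t_n + h, y_n + h·k3); y_{n+1} = y_n + (h/6)·(k1 + 2k2 + 2k3 + k4).
t=0.200000, y=-0.600000:
  k1 = f(0.200000, -0.600000) = -0.335331
  k2 = f(0.275000, -0.625150) = -0.284836
  k3 = f(0.275000, -0.621363) = -0.281466
  k4 = f(0.350000, -0.642220) = -0.228678
  y ← -0.600000 + (0.15/6)·(k1 + 2k2 + 2k3 + k4) = -0.642415
y(0.35) ≈ -0.6424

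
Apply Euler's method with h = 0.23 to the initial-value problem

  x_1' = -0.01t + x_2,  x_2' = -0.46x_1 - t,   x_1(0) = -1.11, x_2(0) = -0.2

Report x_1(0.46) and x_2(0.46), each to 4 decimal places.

Euler on (x_1,x_2): x_1_{n+1} = x_1_n + h·x_1', x_2_{n+1} = x_2_n + h·x_2'.
0.000000: (-1.110000, -0.200000); f=(-0.200000, 0.510600) → (-1.156000, -0.082562)
0.230000: (-1.156000, -0.082562); f=(-0.084862, 0.301760) → (-1.175518, -0.013157)
(x_1(0.46), x_2(0.46)) ≈ (-1.1755, -0.0132)

-1.1755, -0.0132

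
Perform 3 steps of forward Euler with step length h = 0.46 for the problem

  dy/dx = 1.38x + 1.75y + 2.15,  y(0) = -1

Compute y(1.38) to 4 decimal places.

1.2267

Euler: y_{n+1} = y_n + h·f(x_n, y_n).
x=0.000000, y=-1.000000: f=0.400000 → y ← -1.000000 + 0.46·0.400000 = -0.816000
x=0.460000, y=-0.816000: f=1.356800 → y ← -0.816000 + 0.46·1.356800 = -0.191872
x=0.920000, y=-0.191872: f=3.083824 → y ← -0.191872 + 0.46·3.083824 = 1.226687
y(1.38) ≈ 1.2267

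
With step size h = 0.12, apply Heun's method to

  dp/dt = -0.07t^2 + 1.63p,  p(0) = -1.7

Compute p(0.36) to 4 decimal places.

Heun: k1 = f(t_n, p_n); k2 = f(t_n + h, p_n + h·k1); p_{n+1} = p_n + (h/2)·(k1 + k2).
t=0.000000, p=-1.700000:
  k1 = f(0.000000, -1.700000) = -2.771000
  k2 = f(0.120000, -2.032520) = -3.314016
  p ← -1.700000 + (0.12/2)·(-2.771000 + (-3.314016)) = -2.065101
t=0.120000, p=-2.065101:
  k1 = f(0.120000, -2.065101) = -3.367123
  k2 = f(0.240000, -2.469156) = -4.028756
  p ← -2.065101 + (0.12/2)·(-3.367123 + (-4.028756)) = -2.508854
t=0.240000, p=-2.508854:
  k1 = f(0.240000, -2.508854) = -4.093463
  k2 = f(0.360000, -3.000069) = -4.899185
  p ← -2.508854 + (0.12/2)·(-4.093463 + (-4.899185)) = -3.048413
p(0.36) ≈ -3.0484

-3.0484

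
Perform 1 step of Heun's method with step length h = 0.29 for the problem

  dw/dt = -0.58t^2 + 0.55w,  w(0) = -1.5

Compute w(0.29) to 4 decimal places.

-1.7654

Heun: k1 = f(t_n, w_n); k2 = f(t_n + h, w_n + h·k1); w_{n+1} = w_n + (h/2)·(k1 + k2).
t=0.000000, w=-1.500000:
  k1 = f(0.000000, -1.500000) = -0.825000
  k2 = f(0.290000, -1.739250) = -1.005366
  w ← -1.500000 + (0.29/2)·(-0.825000 + (-1.005366)) = -1.765403
w(0.29) ≈ -1.7654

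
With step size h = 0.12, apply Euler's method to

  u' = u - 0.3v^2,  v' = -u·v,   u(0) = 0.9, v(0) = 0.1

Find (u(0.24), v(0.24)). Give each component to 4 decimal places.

Euler on (u,v): u_{n+1} = u_n + h·u', v_{n+1} = v_n + h·v'.
0.000000: (0.900000, 0.100000); f=(0.897000, -0.090000) → (1.007640, 0.089200)
0.120000: (1.007640, 0.089200); f=(1.005253, -0.089881) → (1.128270, 0.078414)
(u(0.24), v(0.24)) ≈ (1.1283, 0.0784)

1.1283, 0.0784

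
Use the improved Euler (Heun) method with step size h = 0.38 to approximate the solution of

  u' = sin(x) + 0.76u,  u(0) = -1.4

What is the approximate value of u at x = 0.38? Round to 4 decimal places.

Heun: k1 = f(x_n, u_n); k2 = f(x_n + h, u_n + h·k1); u_{n+1} = u_n + (h/2)·(k1 + k2).
x=0.000000, u=-1.400000:
  k1 = f(0.000000, -1.400000) = -1.064000
  k2 = f(0.380000, -1.804320) = -1.000363
  u ← -1.400000 + (0.38/2)·(-1.064000 + (-1.000363)) = -1.792229
u(0.38) ≈ -1.7922

-1.7922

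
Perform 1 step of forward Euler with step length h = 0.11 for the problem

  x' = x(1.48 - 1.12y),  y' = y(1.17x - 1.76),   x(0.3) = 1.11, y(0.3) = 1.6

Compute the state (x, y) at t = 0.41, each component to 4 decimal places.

Euler on (x,y): x_{n+1} = x_n + h·x', y_{n+1} = y_n + h·y'.
0.300000: (1.110000, 1.600000); f=(-0.346320, -0.738080) → (1.071905, 1.518811)
(x(0.41), y(0.41)) ≈ (1.0719, 1.5188)

1.0719, 1.5188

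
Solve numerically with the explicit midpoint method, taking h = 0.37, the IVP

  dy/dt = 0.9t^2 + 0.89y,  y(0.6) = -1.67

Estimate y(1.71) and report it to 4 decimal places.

Midpoint: k1 = f(t_n, y_n); k2 = f(t_n + h/2, y_n + (h/2)·k1); y_{n+1} = y_n + h·k2.
t=0.600000, y=-1.670000:
  k1 = f(0.600000, -1.670000) = -1.162300
  k2 = f(0.785000, -1.885025) = -1.123070
  y ← -1.670000 + 0.37·(-1.123070) = -2.085536
t=0.970000, y=-2.085536:
  k1 = f(0.970000, -2.085536) = -1.009317
  k2 = f(1.155000, -2.272260) = -0.821689
  y ← -2.085536 + 0.37·(-0.821689) = -2.389561
t=1.340000, y=-2.389561:
  k1 = f(1.340000, -2.389561) = -0.510669
  k2 = f(1.525000, -2.484035) = -0.117728
  y ← -2.389561 + 0.37·(-0.117728) = -2.433120
y(1.71) ≈ -2.4331

-2.4331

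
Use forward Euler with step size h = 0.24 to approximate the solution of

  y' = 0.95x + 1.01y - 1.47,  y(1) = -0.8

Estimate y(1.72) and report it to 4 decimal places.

Euler: y_{n+1} = y_n + h·f(x_n, y_n).
x=1.000000, y=-0.800000: f=-1.328000 → y ← -0.800000 + 0.24·(-1.328000) = -1.118720
x=1.240000, y=-1.118720: f=-1.421907 → y ← -1.118720 + 0.24·(-1.421907) = -1.459978
x=1.480000, y=-1.459978: f=-1.538578 → y ← -1.459978 + 0.24·(-1.538578) = -1.829236
y(1.72) ≈ -1.8292

-1.8292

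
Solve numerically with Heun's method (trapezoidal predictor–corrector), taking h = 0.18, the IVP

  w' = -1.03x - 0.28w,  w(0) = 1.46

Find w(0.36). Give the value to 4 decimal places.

Heun: k1 = f(x_n, w_n); k2 = f(x_n + h, w_n + h·k1); w_{n+1} = w_n + (h/2)·(k1 + k2).
x=0.000000, w=1.460000:
  k1 = f(0.000000, 1.460000) = -0.408800
  k2 = f(0.180000, 1.386416) = -0.573596
  w ← 1.460000 + (0.18/2)·(-0.408800 + (-0.573596)) = 1.371584
x=0.180000, w=1.371584:
  k1 = f(0.180000, 1.371584) = -0.569444
  k2 = f(0.360000, 1.269084) = -0.726144
  w ← 1.371584 + (0.18/2)·(-0.569444 + (-0.726144)) = 1.254981
w(0.36) ≈ 1.2550

1.2550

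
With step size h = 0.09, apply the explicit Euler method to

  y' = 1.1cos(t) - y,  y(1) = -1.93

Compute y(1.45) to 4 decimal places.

Euler: y_{n+1} = y_n + h·f(t_n, y_n).
t=1.000000, y=-1.930000: f=2.524333 → y ← -1.930000 + 0.09·2.524333 = -1.702810
t=1.090000, y=-1.702810: f=2.211544 → y ← -1.702810 + 0.09·2.211544 = -1.503771
t=1.180000, y=-1.503771: f=1.922788 → y ← -1.503771 + 0.09·1.922788 = -1.330720
t=1.270000, y=-1.330720: f=1.656629 → y ← -1.330720 + 0.09·1.656629 = -1.181624
t=1.360000, y=-1.181624: f=1.411786 → y ← -1.181624 + 0.09·1.411786 = -1.054563
y(1.45) ≈ -1.0546

-1.0546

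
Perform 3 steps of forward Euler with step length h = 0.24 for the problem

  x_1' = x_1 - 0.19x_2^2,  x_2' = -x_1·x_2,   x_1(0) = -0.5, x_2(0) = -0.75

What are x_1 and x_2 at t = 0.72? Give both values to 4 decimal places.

Euler on (x_1,x_2): x_1_{n+1} = x_1_n + h·x_1', x_2_{n+1} = x_2_n + h·x_2'.
0.000000: (-0.500000, -0.750000); f=(-0.606875, -0.375000) → (-0.645650, -0.840000)
0.240000: (-0.645650, -0.840000); f=(-0.779714, -0.542346) → (-0.832781, -0.970163)
0.480000: (-0.832781, -0.970163); f=(-1.011612, -0.807934) → (-1.075568, -1.164067)
(x_1(0.72), x_2(0.72)) ≈ (-1.0756, -1.1641)

-1.0756, -1.1641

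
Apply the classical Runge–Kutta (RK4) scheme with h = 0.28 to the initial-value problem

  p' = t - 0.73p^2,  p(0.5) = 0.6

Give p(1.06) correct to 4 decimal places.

RK4: k1 = f(t_n, p_n); k2 = f(t_n + h/2, p_n + (h/2)·k1); k3 = f(t_n + h/2, p_n + (h/2)·k2); k4 = f(t_n + h, p_n + h·k3); p_{n+1} = p_n + (h/6)·(k1 + 2k2 + 2k3 + k4).
t=0.500000, p=0.600000:
  k1 = f(0.500000, 0.600000) = 0.237200
  k2 = f(0.640000, 0.633208) = 0.347305
  k3 = f(0.640000, 0.648623) = 0.332881
  k4 = f(0.780000, 0.693207) = 0.429209
  p ← 0.600000 + (0.28/6)·(k1 + 2k2 + 2k3 + k4) = 0.694583
t=0.780000, p=0.694583:
  k1 = f(0.780000, 0.694583) = 0.427815
  k2 = f(0.920000, 0.754477) = 0.504458
  k3 = f(0.920000, 0.765207) = 0.492554
  k4 = f(1.060000, 0.832498) = 0.554071
  p ← 0.694583 + (0.28/6)·(k1 + 2k2 + 2k3 + k4) = 0.833459
p(1.06) ≈ 0.8335

0.8335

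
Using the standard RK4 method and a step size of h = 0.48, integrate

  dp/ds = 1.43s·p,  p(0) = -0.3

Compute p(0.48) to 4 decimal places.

-0.3537

RK4: k1 = f(s_n, p_n); k2 = f(s_n + h/2, p_n + (h/2)·k1); k3 = f(s_n + h/2, p_n + (h/2)·k2); k4 = f(s_n + h, p_n + h·k3); p_{n+1} = p_n + (h/6)·(k1 + 2k2 + 2k3 + k4).
s=0.000000, p=-0.300000:
  k1 = f(0.000000, -0.300000) = 0.000000
  k2 = f(0.240000, -0.300000) = -0.102960
  k3 = f(0.240000, -0.324710) = -0.111441
  k4 = f(0.480000, -0.353491) = -0.242637
  p ← -0.300000 + (0.48/6)·(k1 + 2k2 + 2k3 + k4) = -0.353715
p(0.48) ≈ -0.3537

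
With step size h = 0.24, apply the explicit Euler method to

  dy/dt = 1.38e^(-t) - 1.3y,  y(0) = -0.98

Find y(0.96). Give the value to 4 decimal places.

Euler: y_{n+1} = y_n + h·f(t_n, y_n).
t=0.000000, y=-0.980000: f=2.654000 → y ← -0.980000 + 0.24·2.654000 = -0.343040
t=0.240000, y=-0.343040: f=1.531498 → y ← -0.343040 + 0.24·1.531498 = 0.024520
t=0.480000, y=0.024520: f=0.822046 → y ← 0.024520 + 0.24·0.822046 = 0.221811
t=0.720000, y=0.221811: f=0.383364 → y ← 0.221811 + 0.24·0.383364 = 0.313818
y(0.96) ≈ 0.3138

0.3138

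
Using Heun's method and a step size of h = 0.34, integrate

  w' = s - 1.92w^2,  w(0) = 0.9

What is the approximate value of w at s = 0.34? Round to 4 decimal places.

Heun: k1 = f(s_n, w_n); k2 = f(s_n + h, w_n + h·k1); w_{n+1} = w_n + (h/2)·(k1 + k2).
s=0.000000, w=0.900000:
  k1 = f(0.000000, 0.900000) = -1.555200
  k2 = f(0.340000, 0.371232) = 0.075399
  w ← 0.900000 + (0.34/2)·(-1.555200 + 0.075399) = 0.648434
w(0.34) ≈ 0.6484

0.6484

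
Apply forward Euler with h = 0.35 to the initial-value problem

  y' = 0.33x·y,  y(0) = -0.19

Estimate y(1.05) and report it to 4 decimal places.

-0.2137

Euler: y_{n+1} = y_n + h·f(x_n, y_n).
x=0.000000, y=-0.190000: f=0.000000 → y ← -0.190000 + 0.35·0.000000 = -0.190000
x=0.350000, y=-0.190000: f=-0.021945 → y ← -0.190000 + 0.35·(-0.021945) = -0.197681
x=0.700000, y=-0.197681: f=-0.045664 → y ← -0.197681 + 0.35·(-0.045664) = -0.213663
y(1.05) ≈ -0.2137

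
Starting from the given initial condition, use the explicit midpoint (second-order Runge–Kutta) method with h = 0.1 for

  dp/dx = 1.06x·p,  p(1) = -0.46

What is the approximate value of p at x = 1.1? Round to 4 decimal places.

-0.5139

Midpoint: k1 = f(x_n, p_n); k2 = f(x_n + h/2, p_n + (h/2)·k1); p_{n+1} = p_n + h·k2.
x=1.000000, p=-0.460000:
  k1 = f(1.000000, -0.460000) = -0.487600
  k2 = f(1.050000, -0.484380) = -0.539115
  p ← -0.460000 + 0.1·(-0.539115) = -0.513911
p(1.1) ≈ -0.5139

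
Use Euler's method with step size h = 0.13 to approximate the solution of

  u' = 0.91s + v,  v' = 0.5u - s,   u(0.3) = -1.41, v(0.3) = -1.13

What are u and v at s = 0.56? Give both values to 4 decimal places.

Euler on (u,v): u_{n+1} = u_n + h·u', v_{n+1} = v_n + h·v'.
0.300000: (-1.410000, -1.130000); f=(-0.857000, -1.005000) → (-1.521410, -1.260650)
0.430000: (-1.521410, -1.260650); f=(-0.869350, -1.190705) → (-1.634425, -1.415442)
(u(0.56), v(0.56)) ≈ (-1.6344, -1.4154)

-1.6344, -1.4154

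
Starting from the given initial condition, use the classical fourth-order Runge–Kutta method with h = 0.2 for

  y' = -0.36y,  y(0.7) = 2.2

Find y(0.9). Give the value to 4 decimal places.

RK4: k1 = f(t_n, y_n); k2 = f(t_n + h/2, y_n + (h/2)·k1); k3 = f(t_n + h/2, y_n + (h/2)·k2); k4 = f(t_n + h, y_n + h·k3); y_{n+1} = y_n + (h/6)·(k1 + 2k2 + 2k3 + k4).
t=0.700000, y=2.200000:
  k1 = f(0.700000, 2.200000) = -0.792000
  k2 = f(0.800000, 2.120800) = -0.763488
  k3 = f(0.800000, 2.123651) = -0.764514
  k4 = f(0.900000, 2.047097) = -0.736955
  y ← 2.200000 + (0.2/6)·(k1 + 2k2 + 2k3 + k4) = 2.047168
y(0.9) ≈ 2.0472

2.0472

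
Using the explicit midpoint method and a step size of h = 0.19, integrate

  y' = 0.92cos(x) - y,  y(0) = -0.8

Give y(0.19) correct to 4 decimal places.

Midpoint: k1 = f(x_n, y_n); k2 = f(x_n + h/2, y_n + (h/2)·k1); y_{n+1} = y_n + h·k2.
x=0.000000, y=-0.800000:
  k1 = f(0.000000, -0.800000) = 1.720000
  k2 = f(0.095000, -0.636600) = 1.552452
  y ← -0.800000 + 0.19·1.552452 = -0.505034
y(0.19) ≈ -0.5050

-0.5050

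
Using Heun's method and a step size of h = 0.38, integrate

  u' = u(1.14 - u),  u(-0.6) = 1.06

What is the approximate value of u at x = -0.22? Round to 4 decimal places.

Heun: k1 = f(x_n, u_n); k2 = f(x_n + h, u_n + h·k1); u_{n+1} = u_n + (h/2)·(k1 + k2).
x=-0.600000, u=1.060000:
  k1 = f(-0.600000, 1.060000) = 0.084800
  k2 = f(-0.220000, 1.092224) = 0.052182
  u ← 1.060000 + (0.38/2)·(0.084800 + 0.052182) = 1.086027
u(-0.22) ≈ 1.0860

1.0860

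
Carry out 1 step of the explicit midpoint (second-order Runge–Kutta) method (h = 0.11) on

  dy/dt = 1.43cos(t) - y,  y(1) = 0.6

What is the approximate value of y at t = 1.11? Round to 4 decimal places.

Midpoint: k1 = f(t_n, y_n); k2 = f(t_n + h/2, y_n + (h/2)·k1); y_{n+1} = y_n + h·k2.
t=1.000000, y=0.600000:
  k1 = f(1.000000, 0.600000) = 0.172632
  k2 = f(1.055000, 0.609495) = 0.095821
  y ← 0.600000 + 0.11·0.095821 = 0.610540
y(1.11) ≈ 0.6105

0.6105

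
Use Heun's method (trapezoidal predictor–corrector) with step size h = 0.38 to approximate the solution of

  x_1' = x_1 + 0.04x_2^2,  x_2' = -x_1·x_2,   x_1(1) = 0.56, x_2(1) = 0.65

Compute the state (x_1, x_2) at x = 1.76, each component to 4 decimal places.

Heun on (x_1,x_2): k1 = f(x_n, state_n); k2 = f(x_n + h, state_n + h·k1); state_{n+1} = state_n + (h/2)·(k1 + k2).
1.000000: (0.560000, 0.650000)
  k1 = (0.576900, -0.364000)
  predictor → (0.779222, 0.511680)
  k2 = (0.789695, -0.398712)
  → (0.819653, 0.505085)
1.380000: (0.819653, 0.505085)
  k1 = (0.829857, -0.413994)
  predictor → (1.134999, 0.347767)
  k2 = (1.139836, -0.394715)
  → (1.193895, 0.351430)
(x_1(1.76), x_2(1.76)) ≈ (1.1939, 0.3514)

1.1939, 0.3514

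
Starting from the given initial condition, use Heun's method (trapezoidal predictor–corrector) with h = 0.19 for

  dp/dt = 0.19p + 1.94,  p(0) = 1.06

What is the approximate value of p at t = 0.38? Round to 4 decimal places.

1.9036

Heun: k1 = f(t_n, p_n); k2 = f(t_n + h, p_n + h·k1); p_{n+1} = p_n + (h/2)·(k1 + k2).
t=0.000000, p=1.060000:
  k1 = f(0.000000, 1.060000) = 2.141400
  k2 = f(0.190000, 1.466866) = 2.218705
  p ← 1.060000 + (0.19/2)·(2.141400 + 2.218705) = 1.474210
t=0.190000, p=1.474210:
  k1 = f(0.190000, 1.474210) = 2.220100
  k2 = f(0.380000, 1.896029) = 2.300245
  p ← 1.474210 + (0.19/2)·(2.220100 + 2.300245) = 1.903643
p(0.38) ≈ 1.9036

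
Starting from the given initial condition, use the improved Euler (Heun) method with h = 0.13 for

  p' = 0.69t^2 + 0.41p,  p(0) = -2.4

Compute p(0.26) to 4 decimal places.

-2.6652

Heun: k1 = f(t_n, p_n); k2 = f(t_n + h, p_n + h·k1); p_{n+1} = p_n + (h/2)·(k1 + k2).
t=0.000000, p=-2.400000:
  k1 = f(0.000000, -2.400000) = -0.984000
  k2 = f(0.130000, -2.527920) = -1.024786
  p ← -2.400000 + (0.13/2)·(-0.984000 + (-1.024786)) = -2.530571
t=0.130000, p=-2.530571:
  k1 = f(0.130000, -2.530571) = -1.025873
  k2 = f(0.260000, -2.663935) = -1.045569
  p ← -2.530571 + (0.13/2)·(-1.025873 + (-1.045569)) = -2.665215
p(0.26) ≈ -2.6652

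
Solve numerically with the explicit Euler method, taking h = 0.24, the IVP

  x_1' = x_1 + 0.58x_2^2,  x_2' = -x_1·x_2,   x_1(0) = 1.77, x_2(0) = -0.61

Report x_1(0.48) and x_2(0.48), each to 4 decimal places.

2.8029, -0.1617

Euler on (x_1,x_2): x_1_{n+1} = x_1_n + h·x_1', x_2_{n+1} = x_2_n + h·x_2'.
0.000000: (1.770000, -0.610000); f=(1.985818, 1.079700) → (2.246596, -0.350872)
0.240000: (2.246596, -0.350872); f=(2.318001, 0.788268) → (2.802917, -0.161688)
(x_1(0.48), x_2(0.48)) ≈ (2.8029, -0.1617)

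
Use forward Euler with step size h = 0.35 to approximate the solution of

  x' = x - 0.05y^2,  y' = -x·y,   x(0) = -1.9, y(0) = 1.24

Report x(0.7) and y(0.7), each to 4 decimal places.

-3.5737, 3.9375

Euler on (x,y): x_{n+1} = x_n + h·x', y_{n+1} = y_n + h·y'.
0.000000: (-1.900000, 1.240000); f=(-1.976880, 2.356000) → (-2.591908, 2.064600)
0.350000: (-2.591908, 2.064600); f=(-2.805037, 5.351253) → (-3.573671, 3.937539)
(x(0.7), y(0.7)) ≈ (-3.5737, 3.9375)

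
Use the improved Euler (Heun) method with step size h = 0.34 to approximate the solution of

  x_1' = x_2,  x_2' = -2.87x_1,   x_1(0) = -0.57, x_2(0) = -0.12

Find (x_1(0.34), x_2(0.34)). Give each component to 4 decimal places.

Heun on (x_1,x_2): k1 = f(t_n, state_n); k2 = f(t_n + h, state_n + h·k1); state_{n+1} = state_n + (h/2)·(k1 + k2).
0.000000: (-0.570000, -0.120000)
  k1 = (-0.120000, 1.635900)
  predictor → (-0.610800, 0.436206)
  k2 = (0.436206, 1.752996)
  → (-0.516245, 0.456112)
(x_1(0.34), x_2(0.34)) ≈ (-0.5162, 0.4561)

-0.5162, 0.4561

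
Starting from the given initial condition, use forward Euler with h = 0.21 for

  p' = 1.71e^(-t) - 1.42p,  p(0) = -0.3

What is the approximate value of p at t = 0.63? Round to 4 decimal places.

0.5134

Euler: p_{n+1} = p_n + h·f(t_n, p_n).
t=0.000000, p=-0.300000: f=2.136000 → p ← -0.300000 + 0.21·2.136000 = 0.148560
t=0.210000, p=0.148560: f=1.175144 → p ← 0.148560 + 0.21·1.175144 = 0.395340
t=0.420000, p=0.395340: f=0.562167 → p ← 0.395340 + 0.21·0.562167 = 0.513395
p(0.63) ≈ 0.5134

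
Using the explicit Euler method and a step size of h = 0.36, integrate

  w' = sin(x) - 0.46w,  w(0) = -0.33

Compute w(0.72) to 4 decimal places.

-0.1029

Euler: w_{n+1} = w_n + h·f(x_n, w_n).
x=0.000000, w=-0.330000: f=0.151800 → w ← -0.330000 + 0.36·0.151800 = -0.275352
x=0.360000, w=-0.275352: f=0.478936 → w ← -0.275352 + 0.36·0.478936 = -0.102935
w(0.72) ≈ -0.1029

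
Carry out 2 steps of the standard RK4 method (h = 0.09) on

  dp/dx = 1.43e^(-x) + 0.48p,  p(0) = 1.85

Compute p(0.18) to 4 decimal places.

RK4: k1 = f(x_n, p_n); k2 = f(x_n + h/2, p_n + (h/2)·k1); k3 = f(x_n + h/2, p_n + (h/2)·k2); k4 = f(x_n + h, p_n + h·k3); p_{n+1} = p_n + (h/6)·(k1 + 2k2 + 2k3 + k4).
x=0.000000, p=1.850000:
  k1 = f(0.000000, 1.850000) = 2.318000
  k2 = f(0.045000, 1.954310) = 2.305145
  k3 = f(0.045000, 1.953732) = 2.304868
  k4 = f(0.090000, 2.057438) = 2.294492
  p ← 1.850000 + (0.09/6)·(k1 + 2k2 + 2k3 + k4) = 2.057488
x=0.090000, p=2.057488:
  k1 = f(0.090000, 2.057488) = 2.294516
  k2 = f(0.135000, 2.160741) = 2.286569
  k3 = f(0.135000, 2.160383) = 2.286398
  k4 = f(0.180000, 2.263264) = 2.280803
  p ← 2.057488 + (0.09/6)·(k1 + 2k2 + 2k3 + k4) = 2.263307
p(0.18) ≈ 2.2633

2.2633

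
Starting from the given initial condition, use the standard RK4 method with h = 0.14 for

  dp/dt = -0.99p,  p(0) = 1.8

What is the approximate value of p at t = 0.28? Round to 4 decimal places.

1.3642

RK4: k1 = f(t_n, p_n); k2 = f(t_n + h/2, p_n + (h/2)·k1); k3 = f(t_n + h/2, p_n + (h/2)·k2); k4 = f(t_n + h, p_n + h·k3); p_{n+1} = p_n + (h/6)·(k1 + 2k2 + 2k3 + k4).
t=0.000000, p=1.800000:
  k1 = f(0.000000, 1.800000) = -1.782000
  k2 = f(0.070000, 1.675260) = -1.658507
  k3 = f(0.070000, 1.683904) = -1.667065
  k4 = f(0.140000, 1.566611) = -1.550945
  p ← 1.800000 + (0.14/6)·(k1 + 2k2 + 2k3 + k4) = 1.567038
t=0.140000, p=1.567038:
  k1 = f(0.140000, 1.567038) = -1.551368
  k2 = f(0.210000, 1.458442) = -1.443858
  k3 = f(0.210000, 1.465968) = -1.451308
  k4 = f(0.280000, 1.363855) = -1.350216
  p ← 1.567038 + (0.14/6)·(k1 + 2k2 + 2k3 + k4) = 1.364227
p(0.28) ≈ 1.3642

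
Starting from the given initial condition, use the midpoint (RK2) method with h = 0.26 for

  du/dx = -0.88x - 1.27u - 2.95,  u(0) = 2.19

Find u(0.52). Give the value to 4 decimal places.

Midpoint: k1 = f(x_n, u_n); k2 = f(x_n + h/2, u_n + (h/2)·k1); u_{n+1} = u_n + h·k2.
x=0.000000, u=2.190000:
  k1 = f(0.000000, 2.190000) = -5.731300
  k2 = f(0.130000, 1.444931) = -4.899462
  u ← 2.190000 + 0.26·(-4.899462) = 0.916140
x=0.260000, u=0.916140:
  k1 = f(0.260000, 0.916140) = -4.342298
  k2 = f(0.390000, 0.351641) = -3.739784
  u ← 0.916140 + 0.26·(-3.739784) = -0.056204
u(0.52) ≈ -0.0562

-0.0562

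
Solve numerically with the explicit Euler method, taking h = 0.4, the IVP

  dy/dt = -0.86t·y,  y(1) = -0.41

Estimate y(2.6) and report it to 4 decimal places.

-0.0129

Euler: y_{n+1} = y_n + h·f(t_n, y_n).
t=1.000000, y=-0.410000: f=0.352600 → y ← -0.410000 + 0.4·0.352600 = -0.268960
t=1.400000, y=-0.268960: f=0.323828 → y ← -0.268960 + 0.4·0.323828 = -0.139429
t=1.800000, y=-0.139429: f=0.215836 → y ← -0.139429 + 0.4·0.215836 = -0.053095
t=2.200000, y=-0.053095: f=0.100455 → y ← -0.053095 + 0.4·0.100455 = -0.012913
y(2.6) ≈ -0.0129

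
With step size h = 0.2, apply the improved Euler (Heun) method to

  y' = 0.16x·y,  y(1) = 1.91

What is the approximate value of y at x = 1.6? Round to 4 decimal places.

Heun: k1 = f(x_n, y_n); k2 = f(x_n + h, y_n + h·k1); y_{n+1} = y_n + (h/2)·(k1 + k2).
x=1.000000, y=1.910000:
  k1 = f(1.000000, 1.910000) = 0.305600
  k2 = f(1.200000, 1.971120) = 0.378455
  y ← 1.910000 + (0.2/2)·(0.305600 + 0.378455) = 1.978406
x=1.200000, y=1.978406:
  k1 = f(1.200000, 1.978406) = 0.379854
  k2 = f(1.400000, 2.054376) = 0.460180
  y ← 1.978406 + (0.2/2)·(0.379854 + 0.460180) = 2.062409
x=1.400000, y=2.062409:
  k1 = f(1.400000, 2.062409) = 0.461980
  k2 = f(1.600000, 2.154805) = 0.551630
  y ← 2.062409 + (0.2/2)·(0.461980 + 0.551630) = 2.163770
y(1.6) ≈ 2.1638

2.1638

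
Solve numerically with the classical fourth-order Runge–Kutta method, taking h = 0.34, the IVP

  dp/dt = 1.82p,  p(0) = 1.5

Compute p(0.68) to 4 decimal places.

RK4: k1 = f(t_n, p_n); k2 = f(t_n + h/2, p_n + (h/2)·k1); k3 = f(t_n + h/2, p_n + (h/2)·k2); k4 = f(t_n + h, p_n + h·k3); p_{n+1} = p_n + (h/6)·(k1 + 2k2 + 2k3 + k4).
t=0.000000, p=1.500000:
  k1 = f(0.000000, 1.500000) = 2.730000
  k2 = f(0.170000, 1.964100) = 3.574662
  k3 = f(0.170000, 2.107693) = 3.836000
  k4 = f(0.340000, 2.804240) = 5.103717
  p ← 1.500000 + (0.34/6)·(k1 + 2k2 + 2k3 + k4) = 2.783786
t=0.340000, p=2.783786:
  k1 = f(0.340000, 2.783786) = 5.066490
  k2 = f(0.510000, 3.645089) = 6.634062
  k3 = f(0.510000, 3.911576) = 7.119069
  k4 = f(0.680000, 5.204269) = 9.471770
  p ← 2.783786 + (0.34/6)·(k1 + 2k2 + 2k3 + k4) = 5.166309
p(0.68) ≈ 5.1663

5.1663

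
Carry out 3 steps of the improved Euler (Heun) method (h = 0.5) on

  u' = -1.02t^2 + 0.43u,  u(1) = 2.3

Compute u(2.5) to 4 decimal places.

-1.9482

Heun: k1 = f(t_n, u_n); k2 = f(t_n + h, u_n + h·k1); u_{n+1} = u_n + (h/2)·(k1 + k2).
t=1.000000, u=2.300000:
  k1 = f(1.000000, 2.300000) = -0.031000
  k2 = f(1.500000, 2.284500) = -1.312665
  u ← 2.300000 + (0.5/2)·(-0.031000 + (-1.312665)) = 1.964084
t=1.500000, u=1.964084:
  k1 = f(1.500000, 1.964084) = -1.450444
  k2 = f(2.000000, 1.238862) = -3.547289
  u ← 1.964084 + (0.5/2)·(-1.450444 + (-3.547289)) = 0.714650
t=2.000000, u=0.714650:
  k1 = f(2.000000, 0.714650) = -3.772700
  k2 = f(2.500000, -1.171700) = -6.878831
  u ← 0.714650 + (0.5/2)·(-3.772700 + (-6.878831)) = -1.948232
u(2.5) ≈ -1.9482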